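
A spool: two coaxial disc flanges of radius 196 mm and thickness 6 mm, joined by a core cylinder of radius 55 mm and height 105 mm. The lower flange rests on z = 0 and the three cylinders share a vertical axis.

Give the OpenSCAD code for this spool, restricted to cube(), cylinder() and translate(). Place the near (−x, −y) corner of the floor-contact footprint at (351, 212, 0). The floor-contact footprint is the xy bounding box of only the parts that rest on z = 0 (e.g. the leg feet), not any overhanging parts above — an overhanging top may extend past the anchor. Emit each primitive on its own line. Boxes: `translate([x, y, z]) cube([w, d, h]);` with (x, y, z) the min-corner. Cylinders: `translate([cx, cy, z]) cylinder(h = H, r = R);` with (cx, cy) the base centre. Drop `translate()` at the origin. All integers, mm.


translate([547, 408, 0]) cylinder(h = 6, r = 196);
translate([547, 408, 6]) cylinder(h = 105, r = 55);
translate([547, 408, 111]) cylinder(h = 6, r = 196);


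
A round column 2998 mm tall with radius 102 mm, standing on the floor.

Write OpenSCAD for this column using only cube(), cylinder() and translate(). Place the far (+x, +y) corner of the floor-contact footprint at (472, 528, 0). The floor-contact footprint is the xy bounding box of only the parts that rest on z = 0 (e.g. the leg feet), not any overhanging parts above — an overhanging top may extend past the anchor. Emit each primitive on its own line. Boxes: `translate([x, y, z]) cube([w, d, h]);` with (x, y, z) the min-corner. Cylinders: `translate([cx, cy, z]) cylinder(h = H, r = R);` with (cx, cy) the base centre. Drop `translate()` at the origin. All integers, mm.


translate([370, 426, 0]) cylinder(h = 2998, r = 102);


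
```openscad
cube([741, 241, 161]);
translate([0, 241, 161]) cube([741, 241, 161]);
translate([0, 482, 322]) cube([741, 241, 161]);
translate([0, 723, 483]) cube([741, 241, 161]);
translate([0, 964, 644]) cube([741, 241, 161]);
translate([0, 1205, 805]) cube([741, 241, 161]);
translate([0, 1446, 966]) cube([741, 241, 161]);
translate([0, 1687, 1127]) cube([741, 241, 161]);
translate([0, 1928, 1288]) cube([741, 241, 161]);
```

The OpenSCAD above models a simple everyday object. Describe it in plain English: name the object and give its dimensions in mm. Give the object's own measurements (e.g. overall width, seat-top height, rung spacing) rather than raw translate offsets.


A straight staircase of 9 solid steps. Each step is 741 mm wide (x), 241 mm deep (y, the going) and 161 mm tall (the rise). The first step rests on the floor; each subsequent step sits one going further in +y and one rise higher in +z, directly behind and above the previous step with no overlap.


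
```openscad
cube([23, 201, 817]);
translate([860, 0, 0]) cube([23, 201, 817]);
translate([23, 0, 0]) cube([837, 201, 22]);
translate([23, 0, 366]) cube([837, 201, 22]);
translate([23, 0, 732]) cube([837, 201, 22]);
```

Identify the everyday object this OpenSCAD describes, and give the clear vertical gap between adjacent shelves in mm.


A bookshelf. The clear shelf gap is 344 mm.

Two tall side panels with 3 horizontal boards between them — a bookshelf. The first two shelf undersides are at z = 0 and z = 366; with shelf thickness 22, the clear gap is 366 − 0 − 22 = 344 mm.


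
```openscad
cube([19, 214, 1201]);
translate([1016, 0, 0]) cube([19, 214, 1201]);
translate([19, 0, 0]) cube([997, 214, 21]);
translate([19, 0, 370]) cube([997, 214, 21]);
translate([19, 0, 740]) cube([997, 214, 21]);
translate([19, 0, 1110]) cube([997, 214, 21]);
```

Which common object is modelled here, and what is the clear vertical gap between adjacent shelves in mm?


A bookshelf. The clear shelf gap is 349 mm.

Two tall side panels with 4 horizontal boards between them — a bookshelf. The first two shelf undersides are at z = 0 and z = 370; with shelf thickness 21, the clear gap is 370 − 0 − 21 = 349 mm.


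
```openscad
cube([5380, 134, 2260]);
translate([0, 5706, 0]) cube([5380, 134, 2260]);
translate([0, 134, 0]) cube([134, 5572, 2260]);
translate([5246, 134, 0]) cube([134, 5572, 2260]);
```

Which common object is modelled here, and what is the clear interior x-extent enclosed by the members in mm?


A house (or room) frame. The interior width is 5112 mm.

Four 2260 mm walls enclosing a rectangle with no floor or roof — a room or house frame. Outside width is 5380 mm and wall thickness is 134 mm, so the interior width is 5380 − 2 × 134 = 5112 mm.


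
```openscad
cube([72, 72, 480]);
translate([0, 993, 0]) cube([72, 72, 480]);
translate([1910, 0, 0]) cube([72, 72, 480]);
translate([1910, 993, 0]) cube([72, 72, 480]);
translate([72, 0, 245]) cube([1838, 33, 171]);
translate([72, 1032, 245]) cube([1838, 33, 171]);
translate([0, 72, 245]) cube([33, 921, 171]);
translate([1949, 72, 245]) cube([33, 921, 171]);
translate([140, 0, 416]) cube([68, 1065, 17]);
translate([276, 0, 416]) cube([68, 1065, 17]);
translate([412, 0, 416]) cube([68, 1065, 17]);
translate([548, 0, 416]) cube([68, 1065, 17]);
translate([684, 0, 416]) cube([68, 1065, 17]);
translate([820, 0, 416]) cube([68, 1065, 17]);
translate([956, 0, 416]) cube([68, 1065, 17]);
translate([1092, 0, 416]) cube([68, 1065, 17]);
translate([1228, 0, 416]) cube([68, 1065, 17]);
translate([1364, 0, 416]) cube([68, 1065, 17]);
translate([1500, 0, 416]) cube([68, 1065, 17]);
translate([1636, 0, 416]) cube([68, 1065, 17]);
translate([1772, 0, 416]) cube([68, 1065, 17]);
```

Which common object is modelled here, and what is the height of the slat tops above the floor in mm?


A bed frame. The slat-top height is 433 mm.

Four posts, four rails, and a row of slats — a bed frame. Slats sit on the rails at z = 245 + 171 = 416; with slat thickness 17, the top is 433 mm.


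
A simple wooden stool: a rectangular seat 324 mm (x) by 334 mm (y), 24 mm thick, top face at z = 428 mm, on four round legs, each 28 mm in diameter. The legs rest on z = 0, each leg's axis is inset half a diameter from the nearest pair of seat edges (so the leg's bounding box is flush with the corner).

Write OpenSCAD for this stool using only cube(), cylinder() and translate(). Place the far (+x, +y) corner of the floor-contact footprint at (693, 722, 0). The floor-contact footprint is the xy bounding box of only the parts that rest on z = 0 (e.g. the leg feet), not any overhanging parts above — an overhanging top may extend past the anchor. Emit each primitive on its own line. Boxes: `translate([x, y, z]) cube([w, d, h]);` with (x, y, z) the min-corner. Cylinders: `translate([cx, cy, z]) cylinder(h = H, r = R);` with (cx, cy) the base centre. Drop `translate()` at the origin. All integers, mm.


translate([369, 388, 404]) cube([324, 334, 24]);
translate([383, 402, 0]) cylinder(h = 404, r = 14);
translate([679, 402, 0]) cylinder(h = 404, r = 14);
translate([383, 708, 0]) cylinder(h = 404, r = 14);
translate([679, 708, 0]) cylinder(h = 404, r = 14);


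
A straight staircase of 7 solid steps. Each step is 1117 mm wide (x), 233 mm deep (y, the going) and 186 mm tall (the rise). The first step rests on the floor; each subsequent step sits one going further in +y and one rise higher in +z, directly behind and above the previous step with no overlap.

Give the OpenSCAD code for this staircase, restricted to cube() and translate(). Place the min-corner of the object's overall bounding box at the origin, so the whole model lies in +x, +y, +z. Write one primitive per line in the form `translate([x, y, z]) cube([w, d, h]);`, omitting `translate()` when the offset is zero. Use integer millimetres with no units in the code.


cube([1117, 233, 186]);
translate([0, 233, 186]) cube([1117, 233, 186]);
translate([0, 466, 372]) cube([1117, 233, 186]);
translate([0, 699, 558]) cube([1117, 233, 186]);
translate([0, 932, 744]) cube([1117, 233, 186]);
translate([0, 1165, 930]) cube([1117, 233, 186]);
translate([0, 1398, 1116]) cube([1117, 233, 186]);


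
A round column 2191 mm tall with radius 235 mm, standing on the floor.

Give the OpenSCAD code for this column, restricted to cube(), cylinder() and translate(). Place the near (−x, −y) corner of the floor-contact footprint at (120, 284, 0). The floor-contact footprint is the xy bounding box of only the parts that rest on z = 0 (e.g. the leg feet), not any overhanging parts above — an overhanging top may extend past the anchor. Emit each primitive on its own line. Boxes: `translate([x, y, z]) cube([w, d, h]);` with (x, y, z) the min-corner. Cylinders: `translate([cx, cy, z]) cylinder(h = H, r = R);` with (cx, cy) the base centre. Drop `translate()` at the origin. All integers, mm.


translate([355, 519, 0]) cylinder(h = 2191, r = 235);


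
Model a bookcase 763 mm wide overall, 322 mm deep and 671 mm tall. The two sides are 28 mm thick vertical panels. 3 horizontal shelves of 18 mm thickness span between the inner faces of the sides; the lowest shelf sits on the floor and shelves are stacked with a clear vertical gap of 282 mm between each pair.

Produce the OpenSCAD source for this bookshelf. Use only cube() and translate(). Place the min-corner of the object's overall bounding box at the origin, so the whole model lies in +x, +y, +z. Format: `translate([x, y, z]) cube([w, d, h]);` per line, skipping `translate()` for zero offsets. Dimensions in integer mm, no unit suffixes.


cube([28, 322, 671]);
translate([735, 0, 0]) cube([28, 322, 671]);
translate([28, 0, 0]) cube([707, 322, 18]);
translate([28, 0, 300]) cube([707, 322, 18]);
translate([28, 0, 600]) cube([707, 322, 18]);


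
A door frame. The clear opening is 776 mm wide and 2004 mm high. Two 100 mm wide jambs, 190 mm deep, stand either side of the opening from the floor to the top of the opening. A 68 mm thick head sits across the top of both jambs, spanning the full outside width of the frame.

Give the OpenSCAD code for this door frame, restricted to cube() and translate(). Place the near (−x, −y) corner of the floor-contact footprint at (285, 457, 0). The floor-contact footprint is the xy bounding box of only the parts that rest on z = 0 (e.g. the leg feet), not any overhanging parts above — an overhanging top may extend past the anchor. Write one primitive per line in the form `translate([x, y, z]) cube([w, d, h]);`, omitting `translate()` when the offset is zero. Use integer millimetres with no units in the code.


translate([285, 457, 0]) cube([100, 190, 2004]);
translate([1161, 457, 0]) cube([100, 190, 2004]);
translate([285, 457, 2004]) cube([976, 190, 68]);


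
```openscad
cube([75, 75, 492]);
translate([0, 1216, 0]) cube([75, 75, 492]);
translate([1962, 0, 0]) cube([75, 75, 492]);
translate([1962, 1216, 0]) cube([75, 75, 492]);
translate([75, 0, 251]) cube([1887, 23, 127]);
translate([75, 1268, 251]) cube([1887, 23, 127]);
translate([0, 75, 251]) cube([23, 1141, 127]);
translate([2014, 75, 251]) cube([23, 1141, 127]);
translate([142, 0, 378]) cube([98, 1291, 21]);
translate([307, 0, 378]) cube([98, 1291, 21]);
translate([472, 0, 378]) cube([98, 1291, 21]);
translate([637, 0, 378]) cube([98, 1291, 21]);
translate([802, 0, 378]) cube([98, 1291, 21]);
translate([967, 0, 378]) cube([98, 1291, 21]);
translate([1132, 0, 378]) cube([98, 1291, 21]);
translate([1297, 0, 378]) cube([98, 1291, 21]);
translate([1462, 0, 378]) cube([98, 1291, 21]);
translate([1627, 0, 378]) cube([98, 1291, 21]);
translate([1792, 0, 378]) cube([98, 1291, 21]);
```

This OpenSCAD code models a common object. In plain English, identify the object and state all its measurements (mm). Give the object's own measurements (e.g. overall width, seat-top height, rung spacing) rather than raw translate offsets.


A bed frame 2037 mm long (x) by 1291 mm wide (y). Four 75×75 mm corner posts, 492 mm tall, at the corners of the footprint. Four rails of 23 mm thickness and 127 mm height run between adjacent posts with their undersides at z = 251 mm, their outer faces flush with the outside of the frame (the two x-running rails run between the posts' inner faces; the two y-running rails run between the posts' inner faces). 11 slats, each 98 mm wide (x) and 21 mm thick, lie across the top of the two x-running rails, running the full 1291 mm width of the frame in y; along x they sit between the end posts with a 67 mm gap after the −x posts and between neighbouring slats, leaving 72 mm before the +x posts.


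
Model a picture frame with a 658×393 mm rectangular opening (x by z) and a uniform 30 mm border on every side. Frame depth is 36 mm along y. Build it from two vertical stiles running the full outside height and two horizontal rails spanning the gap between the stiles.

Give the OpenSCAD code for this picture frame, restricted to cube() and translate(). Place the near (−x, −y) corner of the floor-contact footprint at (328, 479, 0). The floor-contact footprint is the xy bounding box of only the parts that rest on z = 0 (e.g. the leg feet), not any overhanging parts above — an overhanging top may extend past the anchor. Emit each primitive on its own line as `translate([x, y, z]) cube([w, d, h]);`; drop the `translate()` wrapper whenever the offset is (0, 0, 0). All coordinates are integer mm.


translate([328, 479, 0]) cube([30, 36, 453]);
translate([1016, 479, 0]) cube([30, 36, 453]);
translate([358, 479, 0]) cube([658, 36, 30]);
translate([358, 479, 423]) cube([658, 36, 30]);


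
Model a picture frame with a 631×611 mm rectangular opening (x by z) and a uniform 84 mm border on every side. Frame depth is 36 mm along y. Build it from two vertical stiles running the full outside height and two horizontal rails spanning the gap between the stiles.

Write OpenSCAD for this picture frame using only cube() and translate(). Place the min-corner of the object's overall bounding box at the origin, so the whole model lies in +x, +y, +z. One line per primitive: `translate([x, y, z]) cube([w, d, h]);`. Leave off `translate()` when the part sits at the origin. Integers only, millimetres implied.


cube([84, 36, 779]);
translate([715, 0, 0]) cube([84, 36, 779]);
translate([84, 0, 0]) cube([631, 36, 84]);
translate([84, 0, 695]) cube([631, 36, 84]);


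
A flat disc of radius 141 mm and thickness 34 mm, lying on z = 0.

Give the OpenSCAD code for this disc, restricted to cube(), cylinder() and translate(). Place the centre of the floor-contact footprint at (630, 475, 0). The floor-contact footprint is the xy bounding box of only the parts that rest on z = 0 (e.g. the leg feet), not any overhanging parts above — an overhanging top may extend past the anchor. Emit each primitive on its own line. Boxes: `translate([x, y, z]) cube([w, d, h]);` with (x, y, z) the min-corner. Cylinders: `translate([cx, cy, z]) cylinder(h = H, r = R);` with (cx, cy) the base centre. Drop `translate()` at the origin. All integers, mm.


translate([630, 475, 0]) cylinder(h = 34, r = 141);


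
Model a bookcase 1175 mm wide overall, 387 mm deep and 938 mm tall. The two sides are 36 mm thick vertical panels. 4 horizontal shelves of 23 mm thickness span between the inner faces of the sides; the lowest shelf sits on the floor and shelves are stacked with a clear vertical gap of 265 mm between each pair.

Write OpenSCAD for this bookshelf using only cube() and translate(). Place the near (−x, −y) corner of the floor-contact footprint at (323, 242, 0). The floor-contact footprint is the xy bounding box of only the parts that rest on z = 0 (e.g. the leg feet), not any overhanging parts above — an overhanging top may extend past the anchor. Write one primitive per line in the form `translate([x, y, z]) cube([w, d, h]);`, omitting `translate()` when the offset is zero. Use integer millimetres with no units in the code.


translate([323, 242, 0]) cube([36, 387, 938]);
translate([1462, 242, 0]) cube([36, 387, 938]);
translate([359, 242, 0]) cube([1103, 387, 23]);
translate([359, 242, 288]) cube([1103, 387, 23]);
translate([359, 242, 576]) cube([1103, 387, 23]);
translate([359, 242, 864]) cube([1103, 387, 23]);


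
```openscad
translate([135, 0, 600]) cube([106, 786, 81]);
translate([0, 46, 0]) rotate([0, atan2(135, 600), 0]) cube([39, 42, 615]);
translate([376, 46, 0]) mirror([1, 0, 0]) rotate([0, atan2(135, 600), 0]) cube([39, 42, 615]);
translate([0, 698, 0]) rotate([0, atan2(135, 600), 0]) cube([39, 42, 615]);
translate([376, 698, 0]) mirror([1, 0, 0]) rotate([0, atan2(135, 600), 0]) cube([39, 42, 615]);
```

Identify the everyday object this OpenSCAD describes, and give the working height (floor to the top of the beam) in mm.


A sawhorse. The overall height is 681 mm.

A beam across two mirrored pairs of raked legs — a sawhorse. The beam's underside is at z = 600 (matching the legs' vertical rise in atan2(135, 600)) and the beam is 81 mm tall, so its top is at 600 + 81 = 681 mm. The raked legs top out at the beam's underside, so that is the highest point.


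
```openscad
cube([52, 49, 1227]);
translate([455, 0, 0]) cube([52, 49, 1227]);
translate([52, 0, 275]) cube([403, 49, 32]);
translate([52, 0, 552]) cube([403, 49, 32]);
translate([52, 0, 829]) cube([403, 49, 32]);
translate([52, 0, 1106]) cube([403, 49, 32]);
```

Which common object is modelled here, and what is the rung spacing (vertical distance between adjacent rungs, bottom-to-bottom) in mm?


A ladder. The rung spacing is 277 mm.

Two tall 52×49 posts with 4 short bars between them — a ladder. Adjacent rungs sit at z = 275 and z = 552, so the spacing is 552 − 275 = 277 mm.


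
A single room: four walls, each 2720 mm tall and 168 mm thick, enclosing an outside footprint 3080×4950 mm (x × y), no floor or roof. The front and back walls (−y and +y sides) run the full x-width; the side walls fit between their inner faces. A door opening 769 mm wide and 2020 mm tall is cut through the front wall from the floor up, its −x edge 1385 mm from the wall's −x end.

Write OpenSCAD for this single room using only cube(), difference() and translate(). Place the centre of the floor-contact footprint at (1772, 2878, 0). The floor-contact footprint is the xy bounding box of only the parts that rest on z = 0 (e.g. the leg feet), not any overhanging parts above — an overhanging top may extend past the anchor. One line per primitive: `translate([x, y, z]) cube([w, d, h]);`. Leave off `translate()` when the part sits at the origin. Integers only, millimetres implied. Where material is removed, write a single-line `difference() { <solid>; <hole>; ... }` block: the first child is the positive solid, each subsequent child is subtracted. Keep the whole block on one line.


difference() { translate([232, 403, 0]) cube([3080, 168, 2720]); translate([1617, 403, 0]) cube([769, 168, 2020]); }
translate([232, 5185, 0]) cube([3080, 168, 2720]);
translate([232, 571, 0]) cube([168, 4614, 2720]);
translate([3144, 571, 0]) cube([168, 4614, 2720]);


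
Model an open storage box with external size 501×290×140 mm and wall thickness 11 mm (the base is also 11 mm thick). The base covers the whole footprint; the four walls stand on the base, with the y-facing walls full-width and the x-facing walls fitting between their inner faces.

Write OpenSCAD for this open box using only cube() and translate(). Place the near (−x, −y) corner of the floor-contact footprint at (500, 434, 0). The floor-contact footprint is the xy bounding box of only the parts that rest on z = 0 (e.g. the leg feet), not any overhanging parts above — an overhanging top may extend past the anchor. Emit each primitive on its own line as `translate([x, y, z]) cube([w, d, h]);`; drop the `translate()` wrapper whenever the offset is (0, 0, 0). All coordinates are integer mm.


translate([500, 434, 0]) cube([501, 290, 11]);
translate([500, 434, 11]) cube([501, 11, 129]);
translate([500, 713, 11]) cube([501, 11, 129]);
translate([500, 445, 11]) cube([11, 268, 129]);
translate([990, 445, 11]) cube([11, 268, 129]);


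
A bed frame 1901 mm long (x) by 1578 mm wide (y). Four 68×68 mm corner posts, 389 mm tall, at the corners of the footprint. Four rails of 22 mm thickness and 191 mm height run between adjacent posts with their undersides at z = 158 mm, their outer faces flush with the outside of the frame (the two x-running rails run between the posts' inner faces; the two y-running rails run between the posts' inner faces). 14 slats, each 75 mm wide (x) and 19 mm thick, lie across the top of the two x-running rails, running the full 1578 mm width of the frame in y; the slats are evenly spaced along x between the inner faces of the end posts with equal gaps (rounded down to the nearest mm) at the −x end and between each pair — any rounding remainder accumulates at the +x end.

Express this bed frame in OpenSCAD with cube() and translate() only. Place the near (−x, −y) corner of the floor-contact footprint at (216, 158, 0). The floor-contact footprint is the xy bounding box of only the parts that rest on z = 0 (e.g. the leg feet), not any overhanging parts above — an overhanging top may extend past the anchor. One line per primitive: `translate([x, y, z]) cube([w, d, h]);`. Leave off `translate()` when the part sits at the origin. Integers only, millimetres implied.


translate([216, 158, 0]) cube([68, 68, 389]);
translate([216, 1668, 0]) cube([68, 68, 389]);
translate([2049, 158, 0]) cube([68, 68, 389]);
translate([2049, 1668, 0]) cube([68, 68, 389]);
translate([284, 158, 158]) cube([1765, 22, 191]);
translate([284, 1714, 158]) cube([1765, 22, 191]);
translate([216, 226, 158]) cube([22, 1442, 191]);
translate([2095, 226, 158]) cube([22, 1442, 191]);
translate([331, 158, 349]) cube([75, 1578, 19]);
translate([453, 158, 349]) cube([75, 1578, 19]);
translate([575, 158, 349]) cube([75, 1578, 19]);
translate([697, 158, 349]) cube([75, 1578, 19]);
translate([819, 158, 349]) cube([75, 1578, 19]);
translate([941, 158, 349]) cube([75, 1578, 19]);
translate([1063, 158, 349]) cube([75, 1578, 19]);
translate([1185, 158, 349]) cube([75, 1578, 19]);
translate([1307, 158, 349]) cube([75, 1578, 19]);
translate([1429, 158, 349]) cube([75, 1578, 19]);
translate([1551, 158, 349]) cube([75, 1578, 19]);
translate([1673, 158, 349]) cube([75, 1578, 19]);
translate([1795, 158, 349]) cube([75, 1578, 19]);
translate([1917, 158, 349]) cube([75, 1578, 19]);


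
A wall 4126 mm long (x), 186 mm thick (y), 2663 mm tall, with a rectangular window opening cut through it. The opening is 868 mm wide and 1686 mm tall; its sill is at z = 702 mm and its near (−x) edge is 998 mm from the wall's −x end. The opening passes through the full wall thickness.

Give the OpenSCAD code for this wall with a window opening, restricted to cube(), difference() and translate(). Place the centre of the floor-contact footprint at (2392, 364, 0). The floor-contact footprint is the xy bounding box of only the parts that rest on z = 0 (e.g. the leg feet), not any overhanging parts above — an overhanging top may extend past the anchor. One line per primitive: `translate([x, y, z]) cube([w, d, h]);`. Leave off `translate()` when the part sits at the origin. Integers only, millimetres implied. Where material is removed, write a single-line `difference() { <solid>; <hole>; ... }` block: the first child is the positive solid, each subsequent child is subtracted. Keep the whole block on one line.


difference() { translate([329, 271, 0]) cube([4126, 186, 2663]); translate([1327, 271, 702]) cube([868, 186, 1686]); }


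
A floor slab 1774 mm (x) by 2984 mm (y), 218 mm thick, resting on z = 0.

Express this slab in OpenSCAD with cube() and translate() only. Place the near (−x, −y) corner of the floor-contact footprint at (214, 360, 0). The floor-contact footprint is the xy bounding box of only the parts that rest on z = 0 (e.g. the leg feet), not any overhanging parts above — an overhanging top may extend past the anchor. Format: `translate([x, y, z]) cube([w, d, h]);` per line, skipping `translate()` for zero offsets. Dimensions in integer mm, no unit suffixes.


translate([214, 360, 0]) cube([1774, 2984, 218]);


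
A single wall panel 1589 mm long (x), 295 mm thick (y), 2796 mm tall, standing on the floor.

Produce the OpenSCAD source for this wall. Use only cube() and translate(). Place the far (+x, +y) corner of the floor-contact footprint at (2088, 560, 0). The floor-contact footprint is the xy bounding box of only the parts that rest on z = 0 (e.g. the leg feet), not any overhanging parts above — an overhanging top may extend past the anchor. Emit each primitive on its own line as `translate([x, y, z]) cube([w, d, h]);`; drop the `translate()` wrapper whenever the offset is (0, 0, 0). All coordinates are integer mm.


translate([499, 265, 0]) cube([1589, 295, 2796]);


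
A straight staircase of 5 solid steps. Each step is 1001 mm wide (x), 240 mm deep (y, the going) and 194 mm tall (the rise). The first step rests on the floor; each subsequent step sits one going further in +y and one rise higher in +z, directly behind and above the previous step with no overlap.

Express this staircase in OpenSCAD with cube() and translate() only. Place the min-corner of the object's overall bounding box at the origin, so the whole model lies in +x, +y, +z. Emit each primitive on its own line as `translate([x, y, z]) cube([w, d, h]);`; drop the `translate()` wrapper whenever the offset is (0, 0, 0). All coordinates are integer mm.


cube([1001, 240, 194]);
translate([0, 240, 194]) cube([1001, 240, 194]);
translate([0, 480, 388]) cube([1001, 240, 194]);
translate([0, 720, 582]) cube([1001, 240, 194]);
translate([0, 960, 776]) cube([1001, 240, 194]);


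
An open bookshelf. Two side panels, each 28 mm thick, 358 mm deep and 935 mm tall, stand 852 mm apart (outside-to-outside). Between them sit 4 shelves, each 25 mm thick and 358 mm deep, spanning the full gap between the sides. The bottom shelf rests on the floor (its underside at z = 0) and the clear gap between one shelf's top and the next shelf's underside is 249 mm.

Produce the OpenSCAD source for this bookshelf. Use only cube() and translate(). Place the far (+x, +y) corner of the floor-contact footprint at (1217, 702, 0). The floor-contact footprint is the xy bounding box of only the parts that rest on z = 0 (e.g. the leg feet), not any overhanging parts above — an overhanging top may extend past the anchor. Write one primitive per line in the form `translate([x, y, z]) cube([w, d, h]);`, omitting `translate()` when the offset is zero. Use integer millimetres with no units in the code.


translate([365, 344, 0]) cube([28, 358, 935]);
translate([1189, 344, 0]) cube([28, 358, 935]);
translate([393, 344, 0]) cube([796, 358, 25]);
translate([393, 344, 274]) cube([796, 358, 25]);
translate([393, 344, 548]) cube([796, 358, 25]);
translate([393, 344, 822]) cube([796, 358, 25]);


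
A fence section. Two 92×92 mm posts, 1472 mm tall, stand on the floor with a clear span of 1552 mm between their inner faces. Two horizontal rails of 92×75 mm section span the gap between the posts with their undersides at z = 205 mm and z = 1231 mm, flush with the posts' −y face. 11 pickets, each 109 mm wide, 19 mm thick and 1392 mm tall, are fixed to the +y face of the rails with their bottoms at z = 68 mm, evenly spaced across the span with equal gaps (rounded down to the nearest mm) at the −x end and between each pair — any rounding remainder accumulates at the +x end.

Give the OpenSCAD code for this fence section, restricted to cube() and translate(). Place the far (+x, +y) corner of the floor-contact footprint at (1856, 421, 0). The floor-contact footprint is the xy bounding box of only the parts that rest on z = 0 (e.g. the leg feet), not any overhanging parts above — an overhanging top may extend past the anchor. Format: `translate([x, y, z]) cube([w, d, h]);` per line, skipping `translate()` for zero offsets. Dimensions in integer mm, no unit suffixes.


translate([120, 329, 0]) cube([92, 92, 1472]);
translate([1764, 329, 0]) cube([92, 92, 1472]);
translate([212, 329, 205]) cube([1552, 92, 75]);
translate([212, 329, 1231]) cube([1552, 92, 75]);
translate([241, 421, 68]) cube([109, 19, 1392]);
translate([379, 421, 68]) cube([109, 19, 1392]);
translate([517, 421, 68]) cube([109, 19, 1392]);
translate([655, 421, 68]) cube([109, 19, 1392]);
translate([793, 421, 68]) cube([109, 19, 1392]);
translate([931, 421, 68]) cube([109, 19, 1392]);
translate([1069, 421, 68]) cube([109, 19, 1392]);
translate([1207, 421, 68]) cube([109, 19, 1392]);
translate([1345, 421, 68]) cube([109, 19, 1392]);
translate([1483, 421, 68]) cube([109, 19, 1392]);
translate([1621, 421, 68]) cube([109, 19, 1392]);


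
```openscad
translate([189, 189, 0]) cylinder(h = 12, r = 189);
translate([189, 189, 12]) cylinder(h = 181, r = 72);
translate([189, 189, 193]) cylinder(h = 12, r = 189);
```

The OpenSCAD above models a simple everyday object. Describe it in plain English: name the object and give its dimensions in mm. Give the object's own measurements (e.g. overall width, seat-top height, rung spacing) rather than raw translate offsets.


A spool: two coaxial disc flanges of radius 189 mm and thickness 12 mm, joined by a core cylinder of radius 72 mm and height 181 mm. The lower flange rests on z = 0 and the three cylinders share a vertical axis.


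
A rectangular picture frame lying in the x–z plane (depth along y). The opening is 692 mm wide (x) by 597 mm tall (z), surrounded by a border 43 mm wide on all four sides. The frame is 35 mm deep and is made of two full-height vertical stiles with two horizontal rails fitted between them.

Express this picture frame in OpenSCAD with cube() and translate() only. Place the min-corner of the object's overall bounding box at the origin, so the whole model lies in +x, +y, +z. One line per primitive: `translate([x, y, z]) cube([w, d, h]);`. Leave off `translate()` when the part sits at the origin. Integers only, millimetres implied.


cube([43, 35, 683]);
translate([735, 0, 0]) cube([43, 35, 683]);
translate([43, 0, 0]) cube([692, 35, 43]);
translate([43, 0, 640]) cube([692, 35, 43]);


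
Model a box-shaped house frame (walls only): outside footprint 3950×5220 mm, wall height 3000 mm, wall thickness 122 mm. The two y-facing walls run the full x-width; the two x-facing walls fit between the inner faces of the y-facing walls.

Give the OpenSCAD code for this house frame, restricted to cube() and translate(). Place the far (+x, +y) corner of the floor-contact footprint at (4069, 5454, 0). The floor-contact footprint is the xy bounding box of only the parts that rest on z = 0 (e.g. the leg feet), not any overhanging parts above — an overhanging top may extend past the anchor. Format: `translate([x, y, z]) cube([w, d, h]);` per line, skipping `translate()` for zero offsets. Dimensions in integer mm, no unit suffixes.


translate([119, 234, 0]) cube([3950, 122, 3000]);
translate([119, 5332, 0]) cube([3950, 122, 3000]);
translate([119, 356, 0]) cube([122, 4976, 3000]);
translate([3947, 356, 0]) cube([122, 4976, 3000]);


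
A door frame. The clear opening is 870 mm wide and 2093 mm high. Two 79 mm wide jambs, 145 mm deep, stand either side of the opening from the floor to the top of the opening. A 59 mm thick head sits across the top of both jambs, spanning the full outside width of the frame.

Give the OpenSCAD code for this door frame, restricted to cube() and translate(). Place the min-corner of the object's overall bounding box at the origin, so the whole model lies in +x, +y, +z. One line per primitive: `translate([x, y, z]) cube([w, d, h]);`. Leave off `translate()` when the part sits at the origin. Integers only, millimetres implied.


cube([79, 145, 2093]);
translate([949, 0, 0]) cube([79, 145, 2093]);
translate([0, 0, 2093]) cube([1028, 145, 59]);


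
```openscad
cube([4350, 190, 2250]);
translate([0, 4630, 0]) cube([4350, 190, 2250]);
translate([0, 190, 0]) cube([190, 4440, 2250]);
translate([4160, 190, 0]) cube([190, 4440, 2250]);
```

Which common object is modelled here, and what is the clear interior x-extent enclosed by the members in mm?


A house (or room) frame. The interior width is 3970 mm.

Four 2250 mm walls enclosing a rectangle with no floor or roof — a room or house frame. Outside width is 4350 mm and wall thickness is 190 mm, so the interior width is 4350 − 2 × 190 = 3970 mm.


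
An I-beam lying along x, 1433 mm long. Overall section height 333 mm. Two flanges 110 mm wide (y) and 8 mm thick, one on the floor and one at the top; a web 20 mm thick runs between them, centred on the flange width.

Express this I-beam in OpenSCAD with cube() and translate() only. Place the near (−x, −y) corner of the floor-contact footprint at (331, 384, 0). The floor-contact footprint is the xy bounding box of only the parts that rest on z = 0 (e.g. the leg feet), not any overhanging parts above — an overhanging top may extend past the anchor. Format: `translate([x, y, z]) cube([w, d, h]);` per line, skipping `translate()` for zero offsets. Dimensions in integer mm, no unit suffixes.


translate([331, 384, 0]) cube([1433, 110, 8]);
translate([331, 429, 8]) cube([1433, 20, 317]);
translate([331, 384, 325]) cube([1433, 110, 8]);


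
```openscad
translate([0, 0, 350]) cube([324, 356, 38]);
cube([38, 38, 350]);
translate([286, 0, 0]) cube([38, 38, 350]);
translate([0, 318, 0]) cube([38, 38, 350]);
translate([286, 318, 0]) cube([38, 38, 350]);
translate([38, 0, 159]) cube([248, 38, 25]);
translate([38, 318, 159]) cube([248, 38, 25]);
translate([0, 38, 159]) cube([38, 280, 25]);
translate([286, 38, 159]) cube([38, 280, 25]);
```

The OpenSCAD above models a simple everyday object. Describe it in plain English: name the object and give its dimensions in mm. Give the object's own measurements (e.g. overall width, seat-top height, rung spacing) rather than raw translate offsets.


A simple wooden stool: a rectangular seat 324 mm (x) by 356 mm (y), 38 mm thick, top face at z = 388 mm, on four square legs, each 38×38 mm in cross-section. The legs rest on z = 0, each flush with a corner of the seat. Four stretchers, 38 mm wide and 25 mm tall, connect adjacent legs with their undersides at z = 159 mm, each running between the inner faces of the legs it joins and aligned with the legs' outer faces on the other axis.


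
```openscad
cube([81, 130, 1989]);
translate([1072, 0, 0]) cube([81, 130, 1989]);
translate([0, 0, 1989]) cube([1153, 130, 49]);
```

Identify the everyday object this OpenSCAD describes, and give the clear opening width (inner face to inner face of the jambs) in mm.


A door frame. The clear opening width is 991 mm.

Two 1989 mm tall posts with a header on top — a door frame. The left jamb is 81 mm wide at x = 0; the right jamb starts at x = 1072. The clear opening is 1072 − 81 = 991 mm.


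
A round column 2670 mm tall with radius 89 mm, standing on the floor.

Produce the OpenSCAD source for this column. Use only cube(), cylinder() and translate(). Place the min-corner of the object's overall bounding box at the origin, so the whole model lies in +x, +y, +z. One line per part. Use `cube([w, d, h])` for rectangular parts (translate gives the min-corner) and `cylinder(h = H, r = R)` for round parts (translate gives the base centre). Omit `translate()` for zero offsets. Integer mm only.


translate([89, 89, 0]) cylinder(h = 2670, r = 89);


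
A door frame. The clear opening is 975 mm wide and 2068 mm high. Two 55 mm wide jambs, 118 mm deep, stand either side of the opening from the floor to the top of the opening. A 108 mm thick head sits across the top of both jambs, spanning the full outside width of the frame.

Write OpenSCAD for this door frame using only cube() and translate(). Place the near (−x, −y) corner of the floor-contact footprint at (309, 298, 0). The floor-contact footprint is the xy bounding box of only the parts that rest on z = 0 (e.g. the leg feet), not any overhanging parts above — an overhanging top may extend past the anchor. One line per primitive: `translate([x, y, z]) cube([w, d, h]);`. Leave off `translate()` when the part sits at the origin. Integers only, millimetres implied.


translate([309, 298, 0]) cube([55, 118, 2068]);
translate([1339, 298, 0]) cube([55, 118, 2068]);
translate([309, 298, 2068]) cube([1085, 118, 108]);


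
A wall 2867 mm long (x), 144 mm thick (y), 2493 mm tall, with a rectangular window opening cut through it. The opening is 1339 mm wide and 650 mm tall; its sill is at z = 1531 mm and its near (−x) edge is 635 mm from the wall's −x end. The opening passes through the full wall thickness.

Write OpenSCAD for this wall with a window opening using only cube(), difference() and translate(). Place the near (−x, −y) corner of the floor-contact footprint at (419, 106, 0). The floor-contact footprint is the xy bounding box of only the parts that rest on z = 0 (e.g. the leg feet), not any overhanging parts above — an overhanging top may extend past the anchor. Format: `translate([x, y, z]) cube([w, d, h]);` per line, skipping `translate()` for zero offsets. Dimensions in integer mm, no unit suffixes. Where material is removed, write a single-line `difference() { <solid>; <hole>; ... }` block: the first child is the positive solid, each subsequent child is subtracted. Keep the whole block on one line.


difference() { translate([419, 106, 0]) cube([2867, 144, 2493]); translate([1054, 106, 1531]) cube([1339, 144, 650]); }


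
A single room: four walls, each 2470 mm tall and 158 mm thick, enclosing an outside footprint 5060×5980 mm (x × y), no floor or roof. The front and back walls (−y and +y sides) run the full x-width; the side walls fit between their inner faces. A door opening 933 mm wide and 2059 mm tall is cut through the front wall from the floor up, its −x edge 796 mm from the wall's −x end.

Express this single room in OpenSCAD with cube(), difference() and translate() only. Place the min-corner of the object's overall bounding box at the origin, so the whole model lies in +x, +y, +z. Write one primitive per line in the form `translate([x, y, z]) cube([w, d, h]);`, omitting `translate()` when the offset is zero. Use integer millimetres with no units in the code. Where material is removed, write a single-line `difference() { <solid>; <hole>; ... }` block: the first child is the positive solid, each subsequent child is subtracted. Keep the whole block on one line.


difference() { cube([5060, 158, 2470]); translate([796, 0, 0]) cube([933, 158, 2059]); }
translate([0, 5822, 0]) cube([5060, 158, 2470]);
translate([0, 158, 0]) cube([158, 5664, 2470]);
translate([4902, 158, 0]) cube([158, 5664, 2470]);


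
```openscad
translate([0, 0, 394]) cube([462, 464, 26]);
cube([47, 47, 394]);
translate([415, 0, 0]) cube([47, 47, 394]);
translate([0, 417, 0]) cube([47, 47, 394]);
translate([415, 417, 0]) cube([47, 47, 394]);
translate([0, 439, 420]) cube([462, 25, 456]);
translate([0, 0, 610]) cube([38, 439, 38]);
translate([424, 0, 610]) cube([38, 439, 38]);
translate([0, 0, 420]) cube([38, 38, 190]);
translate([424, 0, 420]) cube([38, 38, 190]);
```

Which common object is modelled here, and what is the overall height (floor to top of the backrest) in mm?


A chair. The overall height is 876 mm.

A slab on four corner posts with a tall panel at the back — a chair. The seat slab sits at z = 394 with thickness 26, and the 456 mm backrest starts at the seat top, so the overall height is 394 + 26 + 456 = 876 mm.


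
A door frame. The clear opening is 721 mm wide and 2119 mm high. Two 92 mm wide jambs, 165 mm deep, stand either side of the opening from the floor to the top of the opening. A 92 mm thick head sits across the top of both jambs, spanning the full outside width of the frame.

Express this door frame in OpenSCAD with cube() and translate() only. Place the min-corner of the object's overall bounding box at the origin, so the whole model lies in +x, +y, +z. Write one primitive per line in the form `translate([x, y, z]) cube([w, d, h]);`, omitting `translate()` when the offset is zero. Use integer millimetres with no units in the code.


cube([92, 165, 2119]);
translate([813, 0, 0]) cube([92, 165, 2119]);
translate([0, 0, 2119]) cube([905, 165, 92]);


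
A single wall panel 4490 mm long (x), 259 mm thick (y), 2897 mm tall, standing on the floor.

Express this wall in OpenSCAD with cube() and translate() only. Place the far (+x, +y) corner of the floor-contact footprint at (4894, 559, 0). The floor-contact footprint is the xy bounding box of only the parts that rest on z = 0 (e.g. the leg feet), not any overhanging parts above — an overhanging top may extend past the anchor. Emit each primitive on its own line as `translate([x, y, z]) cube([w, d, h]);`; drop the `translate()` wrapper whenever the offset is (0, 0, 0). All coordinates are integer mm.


translate([404, 300, 0]) cube([4490, 259, 2897]);
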